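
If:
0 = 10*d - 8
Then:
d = 4/5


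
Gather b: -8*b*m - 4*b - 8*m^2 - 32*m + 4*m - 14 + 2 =b*(-8*m - 4) - 8*m^2 - 28*m - 12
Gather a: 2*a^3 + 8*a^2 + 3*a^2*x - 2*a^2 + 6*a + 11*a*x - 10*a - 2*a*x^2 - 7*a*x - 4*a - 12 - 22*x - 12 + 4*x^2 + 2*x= 2*a^3 + a^2*(3*x + 6) + a*(-2*x^2 + 4*x - 8) + 4*x^2 - 20*x - 24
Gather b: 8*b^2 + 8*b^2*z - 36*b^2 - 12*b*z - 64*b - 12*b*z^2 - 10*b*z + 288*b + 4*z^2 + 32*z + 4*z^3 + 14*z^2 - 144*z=b^2*(8*z - 28) + b*(-12*z^2 - 22*z + 224) + 4*z^3 + 18*z^2 - 112*z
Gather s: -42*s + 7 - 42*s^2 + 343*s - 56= -42*s^2 + 301*s - 49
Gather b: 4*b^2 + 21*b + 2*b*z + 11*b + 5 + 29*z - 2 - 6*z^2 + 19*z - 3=4*b^2 + b*(2*z + 32) - 6*z^2 + 48*z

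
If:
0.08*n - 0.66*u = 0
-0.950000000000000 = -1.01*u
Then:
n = 7.76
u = 0.94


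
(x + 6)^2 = x^2 + 12*x + 36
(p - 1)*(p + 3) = p^2 + 2*p - 3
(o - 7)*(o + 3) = o^2 - 4*o - 21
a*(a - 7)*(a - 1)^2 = a^4 - 9*a^3 + 15*a^2 - 7*a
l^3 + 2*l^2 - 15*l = l*(l - 3)*(l + 5)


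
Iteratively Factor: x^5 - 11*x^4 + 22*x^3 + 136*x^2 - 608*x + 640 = (x - 4)*(x^4 - 7*x^3 - 6*x^2 + 112*x - 160) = (x - 4)*(x - 2)*(x^3 - 5*x^2 - 16*x + 80) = (x - 4)^2*(x - 2)*(x^2 - x - 20) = (x - 4)^2*(x - 2)*(x + 4)*(x - 5)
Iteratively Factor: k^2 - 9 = (k - 3)*(k + 3)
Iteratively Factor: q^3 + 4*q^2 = (q)*(q^2 + 4*q) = q*(q + 4)*(q)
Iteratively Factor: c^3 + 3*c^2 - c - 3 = (c - 1)*(c^2 + 4*c + 3) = (c - 1)*(c + 3)*(c + 1)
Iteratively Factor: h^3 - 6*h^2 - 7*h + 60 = (h + 3)*(h^2 - 9*h + 20) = (h - 4)*(h + 3)*(h - 5)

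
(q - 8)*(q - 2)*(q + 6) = q^3 - 4*q^2 - 44*q + 96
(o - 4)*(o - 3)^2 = o^3 - 10*o^2 + 33*o - 36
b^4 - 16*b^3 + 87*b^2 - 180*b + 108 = (b - 6)^2*(b - 3)*(b - 1)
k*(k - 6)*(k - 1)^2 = k^4 - 8*k^3 + 13*k^2 - 6*k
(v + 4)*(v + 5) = v^2 + 9*v + 20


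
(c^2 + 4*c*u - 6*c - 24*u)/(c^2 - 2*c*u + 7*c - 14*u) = (c^2 + 4*c*u - 6*c - 24*u)/(c^2 - 2*c*u + 7*c - 14*u)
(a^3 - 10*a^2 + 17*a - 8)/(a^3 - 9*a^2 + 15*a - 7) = (a - 8)/(a - 7)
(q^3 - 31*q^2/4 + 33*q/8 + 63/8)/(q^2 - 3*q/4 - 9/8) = q - 7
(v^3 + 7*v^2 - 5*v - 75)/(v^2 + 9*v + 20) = (v^2 + 2*v - 15)/(v + 4)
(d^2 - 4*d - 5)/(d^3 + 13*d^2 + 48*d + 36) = (d - 5)/(d^2 + 12*d + 36)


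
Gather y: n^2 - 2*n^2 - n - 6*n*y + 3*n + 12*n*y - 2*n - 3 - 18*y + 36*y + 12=-n^2 + y*(6*n + 18) + 9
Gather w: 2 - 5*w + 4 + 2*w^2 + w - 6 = 2*w^2 - 4*w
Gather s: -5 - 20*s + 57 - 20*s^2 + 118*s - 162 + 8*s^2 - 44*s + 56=-12*s^2 + 54*s - 54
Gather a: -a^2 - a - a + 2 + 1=-a^2 - 2*a + 3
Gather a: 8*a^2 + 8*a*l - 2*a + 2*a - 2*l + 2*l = 8*a^2 + 8*a*l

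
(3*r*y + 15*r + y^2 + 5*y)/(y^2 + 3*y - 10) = (3*r + y)/(y - 2)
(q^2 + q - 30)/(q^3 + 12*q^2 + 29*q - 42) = (q - 5)/(q^2 + 6*q - 7)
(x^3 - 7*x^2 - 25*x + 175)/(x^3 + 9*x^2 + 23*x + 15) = (x^2 - 12*x + 35)/(x^2 + 4*x + 3)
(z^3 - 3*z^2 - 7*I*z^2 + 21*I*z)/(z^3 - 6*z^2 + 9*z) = (z - 7*I)/(z - 3)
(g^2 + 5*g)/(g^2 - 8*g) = (g + 5)/(g - 8)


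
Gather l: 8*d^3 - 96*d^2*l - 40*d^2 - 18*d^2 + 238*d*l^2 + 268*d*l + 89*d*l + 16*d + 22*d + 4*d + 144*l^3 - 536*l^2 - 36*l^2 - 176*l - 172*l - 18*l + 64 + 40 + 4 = 8*d^3 - 58*d^2 + 42*d + 144*l^3 + l^2*(238*d - 572) + l*(-96*d^2 + 357*d - 366) + 108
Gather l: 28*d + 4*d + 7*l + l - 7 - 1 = 32*d + 8*l - 8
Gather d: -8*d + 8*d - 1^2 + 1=0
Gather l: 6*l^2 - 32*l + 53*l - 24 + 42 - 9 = 6*l^2 + 21*l + 9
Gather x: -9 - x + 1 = -x - 8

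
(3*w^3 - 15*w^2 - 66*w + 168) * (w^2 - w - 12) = 3*w^5 - 18*w^4 - 87*w^3 + 414*w^2 + 624*w - 2016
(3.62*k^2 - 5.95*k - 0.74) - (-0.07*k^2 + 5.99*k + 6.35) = 3.69*k^2 - 11.94*k - 7.09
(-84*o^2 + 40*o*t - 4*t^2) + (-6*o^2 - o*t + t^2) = -90*o^2 + 39*o*t - 3*t^2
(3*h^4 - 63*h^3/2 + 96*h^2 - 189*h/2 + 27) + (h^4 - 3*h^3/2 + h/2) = 4*h^4 - 33*h^3 + 96*h^2 - 94*h + 27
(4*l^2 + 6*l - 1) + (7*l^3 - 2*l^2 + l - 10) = 7*l^3 + 2*l^2 + 7*l - 11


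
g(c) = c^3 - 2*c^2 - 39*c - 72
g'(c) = 3*c^2 - 4*c - 39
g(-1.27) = -27.74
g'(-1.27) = -29.08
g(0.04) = -73.56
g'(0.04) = -39.16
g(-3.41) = -1.92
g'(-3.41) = 9.52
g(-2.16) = -7.17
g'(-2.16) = -16.36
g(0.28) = -83.05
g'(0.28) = -39.88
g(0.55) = -93.89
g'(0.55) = -40.29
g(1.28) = -123.10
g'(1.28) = -39.20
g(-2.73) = -0.78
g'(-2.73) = -5.72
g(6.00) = -162.00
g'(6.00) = 45.00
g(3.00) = -180.00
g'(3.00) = -24.00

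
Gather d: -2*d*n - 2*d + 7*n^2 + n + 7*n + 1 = d*(-2*n - 2) + 7*n^2 + 8*n + 1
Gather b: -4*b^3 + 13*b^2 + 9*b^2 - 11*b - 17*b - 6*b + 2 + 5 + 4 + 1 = -4*b^3 + 22*b^2 - 34*b + 12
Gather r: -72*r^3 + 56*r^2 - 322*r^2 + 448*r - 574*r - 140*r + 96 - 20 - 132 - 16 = -72*r^3 - 266*r^2 - 266*r - 72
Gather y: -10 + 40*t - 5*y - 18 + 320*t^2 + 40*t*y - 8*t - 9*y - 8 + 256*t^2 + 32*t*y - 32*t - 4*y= 576*t^2 + y*(72*t - 18) - 36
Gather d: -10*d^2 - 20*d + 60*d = -10*d^2 + 40*d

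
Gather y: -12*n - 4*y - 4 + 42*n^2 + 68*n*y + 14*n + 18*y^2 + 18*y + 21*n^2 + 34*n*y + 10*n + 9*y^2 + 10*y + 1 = 63*n^2 + 12*n + 27*y^2 + y*(102*n + 24) - 3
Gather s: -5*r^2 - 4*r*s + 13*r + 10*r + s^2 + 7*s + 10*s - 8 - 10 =-5*r^2 + 23*r + s^2 + s*(17 - 4*r) - 18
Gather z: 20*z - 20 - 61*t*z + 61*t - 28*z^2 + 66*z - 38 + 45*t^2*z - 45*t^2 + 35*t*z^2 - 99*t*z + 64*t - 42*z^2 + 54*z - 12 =-45*t^2 + 125*t + z^2*(35*t - 70) + z*(45*t^2 - 160*t + 140) - 70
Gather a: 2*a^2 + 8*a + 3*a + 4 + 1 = 2*a^2 + 11*a + 5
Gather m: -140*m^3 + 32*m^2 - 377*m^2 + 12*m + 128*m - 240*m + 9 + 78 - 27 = -140*m^3 - 345*m^2 - 100*m + 60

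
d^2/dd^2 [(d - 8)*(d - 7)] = 2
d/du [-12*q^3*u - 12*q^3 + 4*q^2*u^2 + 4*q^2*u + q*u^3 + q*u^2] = q*(-12*q^2 + 8*q*u + 4*q + 3*u^2 + 2*u)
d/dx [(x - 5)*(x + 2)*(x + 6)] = 3*x^2 + 6*x - 28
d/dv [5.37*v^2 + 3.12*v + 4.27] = 10.74*v + 3.12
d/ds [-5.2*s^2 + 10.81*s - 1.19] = 10.81 - 10.4*s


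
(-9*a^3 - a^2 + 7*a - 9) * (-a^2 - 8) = 9*a^5 + a^4 + 65*a^3 + 17*a^2 - 56*a + 72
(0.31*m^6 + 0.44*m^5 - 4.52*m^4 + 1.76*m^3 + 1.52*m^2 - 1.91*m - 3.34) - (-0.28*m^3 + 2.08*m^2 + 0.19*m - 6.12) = 0.31*m^6 + 0.44*m^5 - 4.52*m^4 + 2.04*m^3 - 0.56*m^2 - 2.1*m + 2.78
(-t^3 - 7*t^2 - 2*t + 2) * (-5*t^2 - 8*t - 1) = 5*t^5 + 43*t^4 + 67*t^3 + 13*t^2 - 14*t - 2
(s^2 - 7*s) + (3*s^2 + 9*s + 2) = 4*s^2 + 2*s + 2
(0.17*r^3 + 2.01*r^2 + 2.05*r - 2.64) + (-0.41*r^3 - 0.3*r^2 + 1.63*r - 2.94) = -0.24*r^3 + 1.71*r^2 + 3.68*r - 5.58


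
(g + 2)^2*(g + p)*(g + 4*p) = g^4 + 5*g^3*p + 4*g^3 + 4*g^2*p^2 + 20*g^2*p + 4*g^2 + 16*g*p^2 + 20*g*p + 16*p^2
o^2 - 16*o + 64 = (o - 8)^2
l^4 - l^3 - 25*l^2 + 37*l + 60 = (l - 4)*(l - 3)*(l + 1)*(l + 5)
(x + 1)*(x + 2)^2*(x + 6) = x^4 + 11*x^3 + 38*x^2 + 52*x + 24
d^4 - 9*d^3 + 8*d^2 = d^2*(d - 8)*(d - 1)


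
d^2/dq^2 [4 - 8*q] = 0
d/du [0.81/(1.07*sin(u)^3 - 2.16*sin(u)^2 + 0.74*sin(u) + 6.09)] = (-2.6001*sin(u)^2 + 3.4992*sin(u) - 0.5994)*cos(u)/(1.07*sin(u)^3 - 2.16*sin(u)^2 + 0.74*sin(u) + 6.09)^2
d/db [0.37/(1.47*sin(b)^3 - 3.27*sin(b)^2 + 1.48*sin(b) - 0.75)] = (-1.6317*sin(b)^2 + 2.4198*sin(b) - 0.5476)*cos(b)/(1.47*sin(b)^3 - 3.27*sin(b)^2 + 1.48*sin(b) - 0.75)^2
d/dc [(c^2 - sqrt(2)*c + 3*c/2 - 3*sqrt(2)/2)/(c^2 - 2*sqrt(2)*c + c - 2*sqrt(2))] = (-sqrt(2)*c^2 - c^2/2 - sqrt(2)*c - 3*sqrt(2)/2 - 2)/(c^4 - 4*sqrt(2)*c^3 + 2*c^3 - 8*sqrt(2)*c^2 + 9*c^2 - 4*sqrt(2)*c + 16*c + 8)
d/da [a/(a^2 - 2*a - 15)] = (a^2 - 2*a*(a - 1) - 2*a - 15)/(-a^2 + 2*a + 15)^2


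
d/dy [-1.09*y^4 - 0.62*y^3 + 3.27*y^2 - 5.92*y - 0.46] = -4.36*y^3 - 1.86*y^2 + 6.54*y - 5.92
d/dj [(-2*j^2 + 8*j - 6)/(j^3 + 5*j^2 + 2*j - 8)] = 2*(j^2 - 6*j - 26)/(j^4 + 12*j^3 + 52*j^2 + 96*j + 64)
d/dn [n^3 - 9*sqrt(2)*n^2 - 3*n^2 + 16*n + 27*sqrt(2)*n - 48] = 3*n^2 - 18*sqrt(2)*n - 6*n + 16 + 27*sqrt(2)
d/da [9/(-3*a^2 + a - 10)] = 9*(6*a - 1)/(3*a^2 - a + 10)^2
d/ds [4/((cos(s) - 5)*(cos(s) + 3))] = 8*(cos(s) - 1)*sin(s)/((cos(s) - 5)^2*(cos(s) + 3)^2)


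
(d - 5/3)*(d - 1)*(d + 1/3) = d^3 - 7*d^2/3 + 7*d/9 + 5/9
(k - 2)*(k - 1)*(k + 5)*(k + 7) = k^4 + 9*k^3 + k^2 - 81*k + 70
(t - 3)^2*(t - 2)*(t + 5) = t^4 - 3*t^3 - 19*t^2 + 87*t - 90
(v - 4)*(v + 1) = v^2 - 3*v - 4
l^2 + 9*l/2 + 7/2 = (l + 1)*(l + 7/2)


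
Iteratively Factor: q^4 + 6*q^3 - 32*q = (q + 4)*(q^3 + 2*q^2 - 8*q) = (q - 2)*(q + 4)*(q^2 + 4*q) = (q - 2)*(q + 4)^2*(q)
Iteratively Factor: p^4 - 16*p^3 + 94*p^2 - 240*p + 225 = (p - 5)*(p^3 - 11*p^2 + 39*p - 45) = (p - 5)^2*(p^2 - 6*p + 9) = (p - 5)^2*(p - 3)*(p - 3)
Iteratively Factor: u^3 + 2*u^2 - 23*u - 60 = (u - 5)*(u^2 + 7*u + 12) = (u - 5)*(u + 4)*(u + 3)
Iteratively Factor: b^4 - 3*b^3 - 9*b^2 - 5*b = (b)*(b^3 - 3*b^2 - 9*b - 5) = b*(b + 1)*(b^2 - 4*b - 5) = b*(b - 5)*(b + 1)*(b + 1)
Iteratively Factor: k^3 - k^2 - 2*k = (k + 1)*(k^2 - 2*k) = k*(k + 1)*(k - 2)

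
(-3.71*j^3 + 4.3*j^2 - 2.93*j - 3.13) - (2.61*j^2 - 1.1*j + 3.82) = -3.71*j^3 + 1.69*j^2 - 1.83*j - 6.95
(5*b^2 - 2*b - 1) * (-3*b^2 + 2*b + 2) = -15*b^4 + 16*b^3 + 9*b^2 - 6*b - 2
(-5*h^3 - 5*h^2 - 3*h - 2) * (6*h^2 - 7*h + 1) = -30*h^5 + 5*h^4 + 12*h^3 + 4*h^2 + 11*h - 2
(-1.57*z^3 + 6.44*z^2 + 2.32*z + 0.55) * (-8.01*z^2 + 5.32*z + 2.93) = 12.5757*z^5 - 59.9368*z^4 + 11.0775*z^3 + 26.8061*z^2 + 9.7236*z + 1.6115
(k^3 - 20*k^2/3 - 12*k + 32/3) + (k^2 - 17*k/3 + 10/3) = k^3 - 17*k^2/3 - 53*k/3 + 14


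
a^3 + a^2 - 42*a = a*(a - 6)*(a + 7)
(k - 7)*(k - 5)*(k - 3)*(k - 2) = k^4 - 17*k^3 + 101*k^2 - 247*k + 210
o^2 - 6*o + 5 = (o - 5)*(o - 1)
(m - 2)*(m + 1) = m^2 - m - 2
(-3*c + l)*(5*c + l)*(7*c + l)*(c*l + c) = -105*c^4*l - 105*c^4 - c^3*l^2 - c^3*l + 9*c^2*l^3 + 9*c^2*l^2 + c*l^4 + c*l^3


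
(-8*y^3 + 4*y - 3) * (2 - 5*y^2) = 40*y^5 - 36*y^3 + 15*y^2 + 8*y - 6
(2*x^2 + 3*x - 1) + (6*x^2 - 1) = 8*x^2 + 3*x - 2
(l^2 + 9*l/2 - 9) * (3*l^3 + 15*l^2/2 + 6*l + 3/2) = 3*l^5 + 21*l^4 + 51*l^3/4 - 39*l^2 - 189*l/4 - 27/2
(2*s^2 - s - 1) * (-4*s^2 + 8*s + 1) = -8*s^4 + 20*s^3 - 2*s^2 - 9*s - 1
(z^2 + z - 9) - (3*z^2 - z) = -2*z^2 + 2*z - 9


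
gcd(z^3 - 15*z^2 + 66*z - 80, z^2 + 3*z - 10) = z - 2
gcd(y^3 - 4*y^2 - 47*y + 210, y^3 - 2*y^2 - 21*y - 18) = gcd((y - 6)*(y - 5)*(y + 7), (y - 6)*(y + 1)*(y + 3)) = y - 6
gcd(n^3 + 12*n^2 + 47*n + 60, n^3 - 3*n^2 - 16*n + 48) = n + 4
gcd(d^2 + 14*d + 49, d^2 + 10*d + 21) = d + 7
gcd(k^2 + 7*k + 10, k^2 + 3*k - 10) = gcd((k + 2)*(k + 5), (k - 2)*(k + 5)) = k + 5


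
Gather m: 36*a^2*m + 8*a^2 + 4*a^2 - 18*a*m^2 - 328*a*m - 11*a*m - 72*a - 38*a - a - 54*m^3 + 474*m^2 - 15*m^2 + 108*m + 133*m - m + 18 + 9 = 12*a^2 - 111*a - 54*m^3 + m^2*(459 - 18*a) + m*(36*a^2 - 339*a + 240) + 27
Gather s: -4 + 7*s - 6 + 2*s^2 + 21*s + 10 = 2*s^2 + 28*s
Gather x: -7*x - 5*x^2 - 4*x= -5*x^2 - 11*x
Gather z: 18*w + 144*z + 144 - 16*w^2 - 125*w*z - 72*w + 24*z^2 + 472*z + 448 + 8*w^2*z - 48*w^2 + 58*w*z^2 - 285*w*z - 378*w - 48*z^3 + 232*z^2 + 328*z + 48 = -64*w^2 - 432*w - 48*z^3 + z^2*(58*w + 256) + z*(8*w^2 - 410*w + 944) + 640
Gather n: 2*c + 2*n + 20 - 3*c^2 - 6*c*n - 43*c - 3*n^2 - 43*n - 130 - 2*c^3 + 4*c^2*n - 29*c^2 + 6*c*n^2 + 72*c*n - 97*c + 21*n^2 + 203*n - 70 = -2*c^3 - 32*c^2 - 138*c + n^2*(6*c + 18) + n*(4*c^2 + 66*c + 162) - 180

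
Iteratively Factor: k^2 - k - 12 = (k - 4)*(k + 3)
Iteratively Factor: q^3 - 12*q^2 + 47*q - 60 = (q - 4)*(q^2 - 8*q + 15) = (q - 4)*(q - 3)*(q - 5)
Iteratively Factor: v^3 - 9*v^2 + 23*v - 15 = (v - 1)*(v^2 - 8*v + 15) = (v - 3)*(v - 1)*(v - 5)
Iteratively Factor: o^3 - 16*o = (o)*(o^2 - 16) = o*(o - 4)*(o + 4)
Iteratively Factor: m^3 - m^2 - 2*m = (m + 1)*(m^2 - 2*m) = m*(m + 1)*(m - 2)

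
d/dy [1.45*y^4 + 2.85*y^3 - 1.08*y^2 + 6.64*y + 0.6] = 5.8*y^3 + 8.55*y^2 - 2.16*y + 6.64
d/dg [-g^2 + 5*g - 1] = 5 - 2*g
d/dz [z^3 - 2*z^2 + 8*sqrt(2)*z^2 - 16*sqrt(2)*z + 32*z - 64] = 3*z^2 - 4*z + 16*sqrt(2)*z - 16*sqrt(2) + 32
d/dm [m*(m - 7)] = 2*m - 7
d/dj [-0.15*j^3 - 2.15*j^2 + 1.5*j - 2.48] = -0.45*j^2 - 4.3*j + 1.5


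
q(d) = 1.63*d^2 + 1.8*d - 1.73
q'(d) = 3.26*d + 1.8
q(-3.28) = 9.90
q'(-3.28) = -8.89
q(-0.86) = -2.07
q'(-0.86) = -1.00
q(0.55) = -0.25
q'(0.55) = 3.59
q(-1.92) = 0.82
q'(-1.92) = -4.46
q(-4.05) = 17.72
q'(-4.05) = -11.40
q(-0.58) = -2.23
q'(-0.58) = -0.09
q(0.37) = -0.84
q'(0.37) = 3.01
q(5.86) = 64.79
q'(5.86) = 20.90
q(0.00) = -1.73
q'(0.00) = 1.80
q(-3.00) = 7.54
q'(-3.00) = -7.98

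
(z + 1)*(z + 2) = z^2 + 3*z + 2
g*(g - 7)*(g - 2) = g^3 - 9*g^2 + 14*g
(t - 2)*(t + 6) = t^2 + 4*t - 12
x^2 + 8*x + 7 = (x + 1)*(x + 7)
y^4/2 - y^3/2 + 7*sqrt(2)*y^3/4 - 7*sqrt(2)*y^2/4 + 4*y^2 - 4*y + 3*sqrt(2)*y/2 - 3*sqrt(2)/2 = (y/2 + sqrt(2)/2)*(y - 1)*(y + sqrt(2))*(y + 3*sqrt(2)/2)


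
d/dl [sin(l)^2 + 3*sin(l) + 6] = (2*sin(l) + 3)*cos(l)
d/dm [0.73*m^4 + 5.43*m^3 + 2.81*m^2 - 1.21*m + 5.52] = 2.92*m^3 + 16.29*m^2 + 5.62*m - 1.21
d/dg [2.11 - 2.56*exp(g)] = -2.56*exp(g)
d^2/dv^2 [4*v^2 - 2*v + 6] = 8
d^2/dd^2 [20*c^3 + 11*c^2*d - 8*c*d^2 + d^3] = -16*c + 6*d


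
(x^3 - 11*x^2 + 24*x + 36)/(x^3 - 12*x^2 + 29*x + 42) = (x - 6)/(x - 7)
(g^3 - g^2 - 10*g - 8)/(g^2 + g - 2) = (g^2 - 3*g - 4)/(g - 1)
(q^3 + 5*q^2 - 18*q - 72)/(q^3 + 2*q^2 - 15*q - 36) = (q + 6)/(q + 3)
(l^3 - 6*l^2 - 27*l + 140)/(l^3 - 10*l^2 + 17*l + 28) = (l + 5)/(l + 1)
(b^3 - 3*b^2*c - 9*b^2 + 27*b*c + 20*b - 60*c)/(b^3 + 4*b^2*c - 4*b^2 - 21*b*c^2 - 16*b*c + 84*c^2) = (b - 5)/(b + 7*c)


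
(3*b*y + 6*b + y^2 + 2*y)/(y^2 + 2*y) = (3*b + y)/y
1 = 1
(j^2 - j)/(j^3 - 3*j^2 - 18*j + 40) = j*(j - 1)/(j^3 - 3*j^2 - 18*j + 40)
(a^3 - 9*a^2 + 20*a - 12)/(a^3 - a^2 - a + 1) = (a^2 - 8*a + 12)/(a^2 - 1)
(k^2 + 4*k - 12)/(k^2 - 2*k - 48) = (k - 2)/(k - 8)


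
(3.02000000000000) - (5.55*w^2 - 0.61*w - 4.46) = -5.55*w^2 + 0.61*w + 7.48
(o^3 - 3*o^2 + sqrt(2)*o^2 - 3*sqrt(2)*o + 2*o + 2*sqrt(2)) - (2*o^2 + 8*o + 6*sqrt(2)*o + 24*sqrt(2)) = o^3 - 5*o^2 + sqrt(2)*o^2 - 9*sqrt(2)*o - 6*o - 22*sqrt(2)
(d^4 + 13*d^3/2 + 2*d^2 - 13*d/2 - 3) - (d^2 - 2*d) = d^4 + 13*d^3/2 + d^2 - 9*d/2 - 3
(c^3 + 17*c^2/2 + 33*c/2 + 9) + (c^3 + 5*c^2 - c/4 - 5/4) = 2*c^3 + 27*c^2/2 + 65*c/4 + 31/4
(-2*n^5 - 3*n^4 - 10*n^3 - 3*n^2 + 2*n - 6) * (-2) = 4*n^5 + 6*n^4 + 20*n^3 + 6*n^2 - 4*n + 12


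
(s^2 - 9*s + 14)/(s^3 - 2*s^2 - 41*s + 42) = (s - 2)/(s^2 + 5*s - 6)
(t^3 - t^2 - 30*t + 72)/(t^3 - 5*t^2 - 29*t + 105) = (t^2 + 2*t - 24)/(t^2 - 2*t - 35)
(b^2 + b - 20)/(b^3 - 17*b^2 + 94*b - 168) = (b + 5)/(b^2 - 13*b + 42)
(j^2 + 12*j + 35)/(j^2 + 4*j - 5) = (j + 7)/(j - 1)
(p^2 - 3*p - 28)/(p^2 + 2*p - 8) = (p - 7)/(p - 2)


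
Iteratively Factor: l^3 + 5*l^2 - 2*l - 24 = (l + 3)*(l^2 + 2*l - 8) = (l + 3)*(l + 4)*(l - 2)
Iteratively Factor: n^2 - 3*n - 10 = (n - 5)*(n + 2)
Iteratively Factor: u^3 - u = (u + 1)*(u^2 - u) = (u - 1)*(u + 1)*(u)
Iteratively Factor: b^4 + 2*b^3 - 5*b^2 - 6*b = (b + 1)*(b^3 + b^2 - 6*b) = (b + 1)*(b + 3)*(b^2 - 2*b) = (b - 2)*(b + 1)*(b + 3)*(b)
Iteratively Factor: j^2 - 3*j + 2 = (j - 1)*(j - 2)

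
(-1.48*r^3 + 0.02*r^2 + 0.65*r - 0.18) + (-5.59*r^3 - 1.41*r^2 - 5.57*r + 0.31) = -7.07*r^3 - 1.39*r^2 - 4.92*r + 0.13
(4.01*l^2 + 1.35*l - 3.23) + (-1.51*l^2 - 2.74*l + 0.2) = 2.5*l^2 - 1.39*l - 3.03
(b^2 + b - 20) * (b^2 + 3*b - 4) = b^4 + 4*b^3 - 21*b^2 - 64*b + 80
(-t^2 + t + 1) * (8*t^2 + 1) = -8*t^4 + 8*t^3 + 7*t^2 + t + 1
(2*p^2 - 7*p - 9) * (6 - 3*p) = -6*p^3 + 33*p^2 - 15*p - 54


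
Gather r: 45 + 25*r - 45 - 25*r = 0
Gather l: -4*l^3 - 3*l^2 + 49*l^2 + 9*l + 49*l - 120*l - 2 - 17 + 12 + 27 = -4*l^3 + 46*l^2 - 62*l + 20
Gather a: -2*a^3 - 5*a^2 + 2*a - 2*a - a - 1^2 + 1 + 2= -2*a^3 - 5*a^2 - a + 2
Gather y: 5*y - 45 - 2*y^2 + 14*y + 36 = -2*y^2 + 19*y - 9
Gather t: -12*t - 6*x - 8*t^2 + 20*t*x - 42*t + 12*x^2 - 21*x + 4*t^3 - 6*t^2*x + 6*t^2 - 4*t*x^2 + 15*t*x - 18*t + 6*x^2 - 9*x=4*t^3 + t^2*(-6*x - 2) + t*(-4*x^2 + 35*x - 72) + 18*x^2 - 36*x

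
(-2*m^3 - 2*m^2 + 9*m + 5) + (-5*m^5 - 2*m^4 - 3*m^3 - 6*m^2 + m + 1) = -5*m^5 - 2*m^4 - 5*m^3 - 8*m^2 + 10*m + 6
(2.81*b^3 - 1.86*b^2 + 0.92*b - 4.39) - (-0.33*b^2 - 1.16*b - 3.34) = 2.81*b^3 - 1.53*b^2 + 2.08*b - 1.05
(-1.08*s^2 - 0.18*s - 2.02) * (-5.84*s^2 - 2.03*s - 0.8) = 6.3072*s^4 + 3.2436*s^3 + 13.0262*s^2 + 4.2446*s + 1.616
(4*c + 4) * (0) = 0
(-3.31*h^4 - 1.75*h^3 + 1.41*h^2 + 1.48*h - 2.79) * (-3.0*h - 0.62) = 9.93*h^5 + 7.3022*h^4 - 3.145*h^3 - 5.3142*h^2 + 7.4524*h + 1.7298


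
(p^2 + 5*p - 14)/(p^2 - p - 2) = (p + 7)/(p + 1)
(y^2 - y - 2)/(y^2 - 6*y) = (y^2 - y - 2)/(y*(y - 6))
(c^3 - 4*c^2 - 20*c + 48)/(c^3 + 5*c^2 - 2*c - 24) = (c - 6)/(c + 3)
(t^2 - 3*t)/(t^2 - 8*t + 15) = t/(t - 5)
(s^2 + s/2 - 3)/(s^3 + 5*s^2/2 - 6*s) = (s + 2)/(s*(s + 4))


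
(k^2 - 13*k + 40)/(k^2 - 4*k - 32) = (k - 5)/(k + 4)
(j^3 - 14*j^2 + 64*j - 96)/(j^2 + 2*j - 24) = (j^2 - 10*j + 24)/(j + 6)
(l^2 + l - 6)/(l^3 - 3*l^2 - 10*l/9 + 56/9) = 9*(l + 3)/(9*l^2 - 9*l - 28)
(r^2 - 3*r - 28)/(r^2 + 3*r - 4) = (r - 7)/(r - 1)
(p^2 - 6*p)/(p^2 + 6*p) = (p - 6)/(p + 6)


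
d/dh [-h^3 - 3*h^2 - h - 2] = -3*h^2 - 6*h - 1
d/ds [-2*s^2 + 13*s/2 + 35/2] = 13/2 - 4*s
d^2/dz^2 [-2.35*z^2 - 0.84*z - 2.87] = -4.70000000000000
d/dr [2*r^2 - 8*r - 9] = 4*r - 8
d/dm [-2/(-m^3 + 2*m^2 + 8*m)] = 2*(-3*m^2 + 4*m + 8)/(m^2*(-m^2 + 2*m + 8)^2)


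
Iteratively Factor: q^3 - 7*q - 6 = (q - 3)*(q^2 + 3*q + 2) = (q - 3)*(q + 2)*(q + 1)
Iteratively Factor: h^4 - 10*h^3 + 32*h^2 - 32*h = (h - 4)*(h^3 - 6*h^2 + 8*h) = (h - 4)*(h - 2)*(h^2 - 4*h) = h*(h - 4)*(h - 2)*(h - 4)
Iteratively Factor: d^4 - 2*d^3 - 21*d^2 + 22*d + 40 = (d + 1)*(d^3 - 3*d^2 - 18*d + 40) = (d - 5)*(d + 1)*(d^2 + 2*d - 8) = (d - 5)*(d + 1)*(d + 4)*(d - 2)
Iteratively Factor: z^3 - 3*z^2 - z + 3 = (z + 1)*(z^2 - 4*z + 3) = (z - 3)*(z + 1)*(z - 1)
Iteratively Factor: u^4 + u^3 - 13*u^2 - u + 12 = (u + 4)*(u^3 - 3*u^2 - u + 3) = (u + 1)*(u + 4)*(u^2 - 4*u + 3) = (u - 3)*(u + 1)*(u + 4)*(u - 1)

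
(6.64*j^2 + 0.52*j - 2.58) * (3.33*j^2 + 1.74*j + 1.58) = 22.1112*j^4 + 13.2852*j^3 + 2.8046*j^2 - 3.6676*j - 4.0764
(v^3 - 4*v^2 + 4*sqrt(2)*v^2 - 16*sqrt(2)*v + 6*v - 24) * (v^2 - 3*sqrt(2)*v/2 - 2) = v^5 - 4*v^4 + 5*sqrt(2)*v^4/2 - 10*sqrt(2)*v^3 - 8*v^3 - 17*sqrt(2)*v^2 + 32*v^2 - 12*v + 68*sqrt(2)*v + 48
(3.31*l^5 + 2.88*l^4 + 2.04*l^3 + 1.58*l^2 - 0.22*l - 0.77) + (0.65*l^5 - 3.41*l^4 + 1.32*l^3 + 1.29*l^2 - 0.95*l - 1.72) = 3.96*l^5 - 0.53*l^4 + 3.36*l^3 + 2.87*l^2 - 1.17*l - 2.49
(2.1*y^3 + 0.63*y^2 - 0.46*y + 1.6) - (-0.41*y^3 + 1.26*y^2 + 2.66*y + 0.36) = 2.51*y^3 - 0.63*y^2 - 3.12*y + 1.24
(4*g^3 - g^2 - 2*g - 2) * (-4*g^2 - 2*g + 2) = -16*g^5 - 4*g^4 + 18*g^3 + 10*g^2 - 4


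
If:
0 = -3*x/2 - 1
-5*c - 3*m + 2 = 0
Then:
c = 2/5 - 3*m/5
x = -2/3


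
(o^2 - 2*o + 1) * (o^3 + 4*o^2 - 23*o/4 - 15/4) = o^5 + 2*o^4 - 51*o^3/4 + 47*o^2/4 + 7*o/4 - 15/4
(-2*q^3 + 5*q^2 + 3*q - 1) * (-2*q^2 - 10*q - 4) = 4*q^5 + 10*q^4 - 48*q^3 - 48*q^2 - 2*q + 4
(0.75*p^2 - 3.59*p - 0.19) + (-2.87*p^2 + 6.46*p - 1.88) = -2.12*p^2 + 2.87*p - 2.07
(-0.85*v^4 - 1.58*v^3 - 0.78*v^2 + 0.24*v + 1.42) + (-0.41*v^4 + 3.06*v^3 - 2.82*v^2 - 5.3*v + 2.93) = -1.26*v^4 + 1.48*v^3 - 3.6*v^2 - 5.06*v + 4.35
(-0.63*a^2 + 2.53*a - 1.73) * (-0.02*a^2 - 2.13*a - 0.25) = 0.0126*a^4 + 1.2913*a^3 - 5.1968*a^2 + 3.0524*a + 0.4325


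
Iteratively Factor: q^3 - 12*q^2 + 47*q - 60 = (q - 4)*(q^2 - 8*q + 15) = (q - 4)*(q - 3)*(q - 5)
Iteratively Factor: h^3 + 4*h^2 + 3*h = (h + 1)*(h^2 + 3*h) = h*(h + 1)*(h + 3)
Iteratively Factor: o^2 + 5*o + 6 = (o + 3)*(o + 2)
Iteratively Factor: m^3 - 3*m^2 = (m)*(m^2 - 3*m) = m*(m - 3)*(m)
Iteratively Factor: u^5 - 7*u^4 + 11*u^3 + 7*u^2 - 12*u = (u + 1)*(u^4 - 8*u^3 + 19*u^2 - 12*u) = u*(u + 1)*(u^3 - 8*u^2 + 19*u - 12) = u*(u - 3)*(u + 1)*(u^2 - 5*u + 4) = u*(u - 3)*(u - 1)*(u + 1)*(u - 4)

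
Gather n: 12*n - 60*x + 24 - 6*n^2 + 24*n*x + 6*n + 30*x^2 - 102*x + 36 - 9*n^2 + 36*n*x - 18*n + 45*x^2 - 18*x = -15*n^2 + 60*n*x + 75*x^2 - 180*x + 60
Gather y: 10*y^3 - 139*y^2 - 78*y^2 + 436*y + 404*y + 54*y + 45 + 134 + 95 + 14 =10*y^3 - 217*y^2 + 894*y + 288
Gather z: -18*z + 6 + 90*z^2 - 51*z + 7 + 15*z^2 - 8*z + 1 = 105*z^2 - 77*z + 14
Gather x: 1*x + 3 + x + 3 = 2*x + 6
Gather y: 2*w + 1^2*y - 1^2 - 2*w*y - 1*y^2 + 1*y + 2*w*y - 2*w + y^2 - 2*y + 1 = 0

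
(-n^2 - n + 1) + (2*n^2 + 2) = n^2 - n + 3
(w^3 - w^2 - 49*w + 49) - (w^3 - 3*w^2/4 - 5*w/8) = -w^2/4 - 387*w/8 + 49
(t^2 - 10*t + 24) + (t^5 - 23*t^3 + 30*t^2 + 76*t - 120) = t^5 - 23*t^3 + 31*t^2 + 66*t - 96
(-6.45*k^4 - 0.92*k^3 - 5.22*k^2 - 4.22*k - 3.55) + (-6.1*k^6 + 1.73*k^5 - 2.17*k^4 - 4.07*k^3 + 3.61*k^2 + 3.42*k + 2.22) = -6.1*k^6 + 1.73*k^5 - 8.62*k^4 - 4.99*k^3 - 1.61*k^2 - 0.8*k - 1.33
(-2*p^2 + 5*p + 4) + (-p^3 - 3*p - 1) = -p^3 - 2*p^2 + 2*p + 3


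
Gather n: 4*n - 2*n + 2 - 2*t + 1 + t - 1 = 2*n - t + 2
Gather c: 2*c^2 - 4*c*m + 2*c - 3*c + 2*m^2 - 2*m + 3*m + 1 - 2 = 2*c^2 + c*(-4*m - 1) + 2*m^2 + m - 1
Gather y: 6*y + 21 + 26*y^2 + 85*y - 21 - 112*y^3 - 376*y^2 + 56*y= -112*y^3 - 350*y^2 + 147*y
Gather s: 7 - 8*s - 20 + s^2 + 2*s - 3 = s^2 - 6*s - 16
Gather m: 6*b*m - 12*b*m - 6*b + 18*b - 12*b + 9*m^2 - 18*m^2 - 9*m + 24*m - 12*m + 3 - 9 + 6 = -9*m^2 + m*(3 - 6*b)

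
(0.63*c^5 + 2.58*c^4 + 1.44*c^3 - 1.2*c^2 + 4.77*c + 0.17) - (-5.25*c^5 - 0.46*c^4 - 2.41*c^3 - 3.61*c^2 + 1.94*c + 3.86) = 5.88*c^5 + 3.04*c^4 + 3.85*c^3 + 2.41*c^2 + 2.83*c - 3.69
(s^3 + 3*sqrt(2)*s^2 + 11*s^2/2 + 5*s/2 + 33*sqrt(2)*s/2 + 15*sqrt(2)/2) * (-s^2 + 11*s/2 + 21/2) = -s^5 - 3*sqrt(2)*s^4 + 153*s^3/4 + 143*s^2/2 + 459*sqrt(2)*s^2/4 + 105*s/4 + 429*sqrt(2)*s/2 + 315*sqrt(2)/4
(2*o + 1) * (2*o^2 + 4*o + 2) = 4*o^3 + 10*o^2 + 8*o + 2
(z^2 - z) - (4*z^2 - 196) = -3*z^2 - z + 196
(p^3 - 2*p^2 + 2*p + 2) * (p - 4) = p^4 - 6*p^3 + 10*p^2 - 6*p - 8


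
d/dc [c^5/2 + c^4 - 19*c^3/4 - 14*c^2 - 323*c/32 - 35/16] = 5*c^4/2 + 4*c^3 - 57*c^2/4 - 28*c - 323/32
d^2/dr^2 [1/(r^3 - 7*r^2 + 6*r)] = 2*(r*(7 - 3*r)*(r^2 - 7*r + 6) + (3*r^2 - 14*r + 6)^2)/(r^3*(r^2 - 7*r + 6)^3)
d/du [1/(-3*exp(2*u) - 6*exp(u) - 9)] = 2*(exp(u) + 1)*exp(u)/(3*(exp(2*u) + 2*exp(u) + 3)^2)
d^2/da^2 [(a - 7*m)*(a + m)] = 2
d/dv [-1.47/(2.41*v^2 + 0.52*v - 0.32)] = (7.0854*v + 0.7644)/(2.41*v^2 + 0.52*v - 0.32)^2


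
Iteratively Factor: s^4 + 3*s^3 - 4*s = (s)*(s^3 + 3*s^2 - 4) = s*(s + 2)*(s^2 + s - 2) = s*(s - 1)*(s + 2)*(s + 2)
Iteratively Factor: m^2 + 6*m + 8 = (m + 2)*(m + 4)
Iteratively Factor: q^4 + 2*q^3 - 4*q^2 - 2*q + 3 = (q - 1)*(q^3 + 3*q^2 - q - 3) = (q - 1)^2*(q^2 + 4*q + 3) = (q - 1)^2*(q + 3)*(q + 1)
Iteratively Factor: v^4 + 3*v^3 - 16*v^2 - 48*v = (v - 4)*(v^3 + 7*v^2 + 12*v) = v*(v - 4)*(v^2 + 7*v + 12) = v*(v - 4)*(v + 3)*(v + 4)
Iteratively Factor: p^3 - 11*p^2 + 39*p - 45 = (p - 3)*(p^2 - 8*p + 15) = (p - 5)*(p - 3)*(p - 3)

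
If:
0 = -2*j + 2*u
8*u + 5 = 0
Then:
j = -5/8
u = -5/8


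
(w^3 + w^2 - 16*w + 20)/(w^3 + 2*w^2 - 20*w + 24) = (w + 5)/(w + 6)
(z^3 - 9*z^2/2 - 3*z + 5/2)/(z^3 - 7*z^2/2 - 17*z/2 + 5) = (z + 1)/(z + 2)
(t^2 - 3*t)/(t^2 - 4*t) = (t - 3)/(t - 4)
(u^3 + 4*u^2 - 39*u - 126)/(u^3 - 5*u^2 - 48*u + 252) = (u + 3)/(u - 6)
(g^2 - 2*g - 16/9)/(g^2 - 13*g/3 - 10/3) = (g - 8/3)/(g - 5)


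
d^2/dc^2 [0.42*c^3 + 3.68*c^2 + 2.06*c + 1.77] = 2.52*c + 7.36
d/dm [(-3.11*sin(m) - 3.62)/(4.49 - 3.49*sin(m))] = -26.5977*cos(m)/(3.49*sin(m) - 4.49)^2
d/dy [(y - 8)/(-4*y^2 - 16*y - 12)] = (-y^2 - 4*y + 2*(y - 8)*(y + 2) - 3)/(4*(y^2 + 4*y + 3)^2)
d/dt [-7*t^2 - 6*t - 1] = -14*t - 6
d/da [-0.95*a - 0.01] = -0.950000000000000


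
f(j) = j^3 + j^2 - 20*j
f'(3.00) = 13.00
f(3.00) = -24.00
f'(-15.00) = 625.00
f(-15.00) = -2850.00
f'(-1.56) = -15.82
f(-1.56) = 29.84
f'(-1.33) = -17.35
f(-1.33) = 26.02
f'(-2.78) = -2.37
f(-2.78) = 41.84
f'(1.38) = -11.53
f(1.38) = -23.07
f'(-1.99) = -12.10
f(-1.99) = 35.88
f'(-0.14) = -20.22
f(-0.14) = 2.82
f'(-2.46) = -6.77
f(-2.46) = 40.36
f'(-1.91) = -12.88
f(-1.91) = 34.88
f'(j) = 3*j^2 + 2*j - 20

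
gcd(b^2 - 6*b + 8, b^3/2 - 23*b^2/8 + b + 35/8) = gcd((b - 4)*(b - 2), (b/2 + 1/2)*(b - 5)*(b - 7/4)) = 1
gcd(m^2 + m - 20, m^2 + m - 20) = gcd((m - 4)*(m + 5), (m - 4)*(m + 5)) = m^2 + m - 20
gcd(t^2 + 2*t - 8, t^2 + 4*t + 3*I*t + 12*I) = t + 4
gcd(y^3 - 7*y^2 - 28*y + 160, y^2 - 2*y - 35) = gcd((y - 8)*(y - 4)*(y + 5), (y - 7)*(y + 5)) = y + 5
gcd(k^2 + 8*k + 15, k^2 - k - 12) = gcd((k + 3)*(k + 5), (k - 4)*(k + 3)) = k + 3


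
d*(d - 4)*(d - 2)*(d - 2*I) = d^4 - 6*d^3 - 2*I*d^3 + 8*d^2 + 12*I*d^2 - 16*I*d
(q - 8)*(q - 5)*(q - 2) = q^3 - 15*q^2 + 66*q - 80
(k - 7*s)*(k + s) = k^2 - 6*k*s - 7*s^2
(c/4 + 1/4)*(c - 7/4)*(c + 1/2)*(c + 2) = c^4/4 + 7*c^3/16 - 21*c^2/32 - 41*c/32 - 7/16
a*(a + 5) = a^2 + 5*a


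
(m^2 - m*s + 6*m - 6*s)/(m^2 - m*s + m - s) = (m + 6)/(m + 1)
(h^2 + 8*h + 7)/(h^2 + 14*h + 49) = (h + 1)/(h + 7)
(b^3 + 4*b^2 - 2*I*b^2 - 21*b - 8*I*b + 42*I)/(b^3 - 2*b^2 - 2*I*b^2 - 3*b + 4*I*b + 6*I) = (b + 7)/(b + 1)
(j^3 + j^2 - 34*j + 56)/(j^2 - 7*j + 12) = (j^2 + 5*j - 14)/(j - 3)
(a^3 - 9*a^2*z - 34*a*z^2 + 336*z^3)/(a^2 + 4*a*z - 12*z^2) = (-a^2 + 15*a*z - 56*z^2)/(-a + 2*z)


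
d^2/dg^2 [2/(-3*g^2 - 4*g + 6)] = 4*(9*g^2 + 12*g - 4*(3*g + 2)^2 - 18)/(3*g^2 + 4*g - 6)^3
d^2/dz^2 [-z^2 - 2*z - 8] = -2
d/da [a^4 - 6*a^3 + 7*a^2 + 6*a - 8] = 4*a^3 - 18*a^2 + 14*a + 6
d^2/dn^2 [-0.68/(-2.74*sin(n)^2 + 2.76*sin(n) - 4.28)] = (-20.420672*sin(n)^4 + 15.427296*sin(n)^3 + 57.349024*sin(n)^2 - 38.887296*sin(n) - 5.589056)/(2.74*sin(n)^2 - 2.76*sin(n) + 4.28)^3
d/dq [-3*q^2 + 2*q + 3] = 2 - 6*q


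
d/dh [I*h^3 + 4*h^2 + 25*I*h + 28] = 3*I*h^2 + 8*h + 25*I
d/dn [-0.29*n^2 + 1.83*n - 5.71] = 1.83 - 0.58*n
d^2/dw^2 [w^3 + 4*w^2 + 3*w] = 6*w + 8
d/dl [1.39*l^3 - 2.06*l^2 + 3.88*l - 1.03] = 4.17*l^2 - 4.12*l + 3.88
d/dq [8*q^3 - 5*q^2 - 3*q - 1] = 24*q^2 - 10*q - 3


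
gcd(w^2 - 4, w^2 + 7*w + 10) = w + 2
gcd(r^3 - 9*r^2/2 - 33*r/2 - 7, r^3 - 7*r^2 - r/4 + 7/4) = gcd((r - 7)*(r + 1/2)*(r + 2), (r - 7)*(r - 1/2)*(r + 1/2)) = r^2 - 13*r/2 - 7/2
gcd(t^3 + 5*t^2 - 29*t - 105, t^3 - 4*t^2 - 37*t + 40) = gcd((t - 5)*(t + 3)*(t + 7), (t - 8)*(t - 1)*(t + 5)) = 1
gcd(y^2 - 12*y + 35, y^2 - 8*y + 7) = y - 7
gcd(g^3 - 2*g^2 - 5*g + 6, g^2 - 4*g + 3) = g^2 - 4*g + 3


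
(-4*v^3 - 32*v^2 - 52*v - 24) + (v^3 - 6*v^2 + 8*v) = -3*v^3 - 38*v^2 - 44*v - 24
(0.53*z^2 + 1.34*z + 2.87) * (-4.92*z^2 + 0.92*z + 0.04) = -2.6076*z^4 - 6.1052*z^3 - 12.8664*z^2 + 2.694*z + 0.1148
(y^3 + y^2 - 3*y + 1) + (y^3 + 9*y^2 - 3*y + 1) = 2*y^3 + 10*y^2 - 6*y + 2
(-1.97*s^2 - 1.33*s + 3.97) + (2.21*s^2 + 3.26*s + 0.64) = 0.24*s^2 + 1.93*s + 4.61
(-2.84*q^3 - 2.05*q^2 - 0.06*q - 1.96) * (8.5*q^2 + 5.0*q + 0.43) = -24.14*q^5 - 31.625*q^4 - 11.9812*q^3 - 17.8415*q^2 - 9.8258*q - 0.8428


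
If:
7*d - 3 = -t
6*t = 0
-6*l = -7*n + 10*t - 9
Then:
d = 3/7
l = 7*n/6 + 3/2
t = 0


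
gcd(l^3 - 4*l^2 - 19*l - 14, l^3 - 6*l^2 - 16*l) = l + 2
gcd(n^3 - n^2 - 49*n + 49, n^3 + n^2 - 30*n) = 1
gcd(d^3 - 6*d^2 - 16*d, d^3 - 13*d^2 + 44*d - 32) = d - 8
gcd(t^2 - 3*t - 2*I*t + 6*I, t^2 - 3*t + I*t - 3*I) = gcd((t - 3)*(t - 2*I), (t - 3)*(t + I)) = t - 3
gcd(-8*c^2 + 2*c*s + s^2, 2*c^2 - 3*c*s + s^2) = -2*c + s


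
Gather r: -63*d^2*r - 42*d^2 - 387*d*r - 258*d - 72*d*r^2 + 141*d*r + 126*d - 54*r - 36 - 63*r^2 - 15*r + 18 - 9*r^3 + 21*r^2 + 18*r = -42*d^2 - 132*d - 9*r^3 + r^2*(-72*d - 42) + r*(-63*d^2 - 246*d - 51) - 18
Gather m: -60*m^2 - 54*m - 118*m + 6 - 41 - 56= -60*m^2 - 172*m - 91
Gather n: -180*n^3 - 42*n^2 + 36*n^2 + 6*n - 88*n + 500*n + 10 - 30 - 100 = -180*n^3 - 6*n^2 + 418*n - 120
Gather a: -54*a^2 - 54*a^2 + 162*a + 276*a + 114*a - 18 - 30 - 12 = -108*a^2 + 552*a - 60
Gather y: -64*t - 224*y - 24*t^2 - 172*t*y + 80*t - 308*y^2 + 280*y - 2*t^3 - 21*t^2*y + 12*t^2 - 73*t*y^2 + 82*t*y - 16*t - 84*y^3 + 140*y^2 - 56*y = -2*t^3 - 12*t^2 - 84*y^3 + y^2*(-73*t - 168) + y*(-21*t^2 - 90*t)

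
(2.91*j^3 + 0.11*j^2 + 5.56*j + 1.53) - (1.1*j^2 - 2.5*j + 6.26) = 2.91*j^3 - 0.99*j^2 + 8.06*j - 4.73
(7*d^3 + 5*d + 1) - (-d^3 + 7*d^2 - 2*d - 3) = 8*d^3 - 7*d^2 + 7*d + 4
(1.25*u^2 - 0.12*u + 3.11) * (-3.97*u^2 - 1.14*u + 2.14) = -4.9625*u^4 - 0.9486*u^3 - 9.5349*u^2 - 3.8022*u + 6.6554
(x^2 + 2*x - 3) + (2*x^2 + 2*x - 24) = 3*x^2 + 4*x - 27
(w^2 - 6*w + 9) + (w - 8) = w^2 - 5*w + 1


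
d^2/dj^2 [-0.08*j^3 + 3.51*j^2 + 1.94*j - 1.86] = 7.02 - 0.48*j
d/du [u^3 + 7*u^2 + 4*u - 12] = 3*u^2 + 14*u + 4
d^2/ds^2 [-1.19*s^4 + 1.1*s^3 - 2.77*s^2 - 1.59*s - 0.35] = -14.28*s^2 + 6.6*s - 5.54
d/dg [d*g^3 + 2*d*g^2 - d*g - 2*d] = d*(3*g^2 + 4*g - 1)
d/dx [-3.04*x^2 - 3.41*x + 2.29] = -6.08*x - 3.41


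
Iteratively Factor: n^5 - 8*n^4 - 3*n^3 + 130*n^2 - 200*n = (n)*(n^4 - 8*n^3 - 3*n^2 + 130*n - 200) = n*(n - 5)*(n^3 - 3*n^2 - 18*n + 40) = n*(n - 5)*(n + 4)*(n^2 - 7*n + 10) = n*(n - 5)*(n - 2)*(n + 4)*(n - 5)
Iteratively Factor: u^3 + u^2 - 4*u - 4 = (u - 2)*(u^2 + 3*u + 2) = (u - 2)*(u + 2)*(u + 1)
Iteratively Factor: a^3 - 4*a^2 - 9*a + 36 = (a - 4)*(a^2 - 9) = (a - 4)*(a + 3)*(a - 3)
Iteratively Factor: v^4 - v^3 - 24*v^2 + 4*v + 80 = (v + 2)*(v^3 - 3*v^2 - 18*v + 40) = (v - 2)*(v + 2)*(v^2 - v - 20) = (v - 2)*(v + 2)*(v + 4)*(v - 5)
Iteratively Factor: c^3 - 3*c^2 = (c)*(c^2 - 3*c) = c^2*(c - 3)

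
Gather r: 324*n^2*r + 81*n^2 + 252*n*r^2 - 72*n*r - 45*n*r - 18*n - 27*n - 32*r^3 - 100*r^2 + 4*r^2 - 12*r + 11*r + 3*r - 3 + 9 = 81*n^2 - 45*n - 32*r^3 + r^2*(252*n - 96) + r*(324*n^2 - 117*n + 2) + 6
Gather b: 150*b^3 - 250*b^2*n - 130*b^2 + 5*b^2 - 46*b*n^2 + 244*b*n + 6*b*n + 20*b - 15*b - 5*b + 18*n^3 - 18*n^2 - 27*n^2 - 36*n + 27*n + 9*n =150*b^3 + b^2*(-250*n - 125) + b*(-46*n^2 + 250*n) + 18*n^3 - 45*n^2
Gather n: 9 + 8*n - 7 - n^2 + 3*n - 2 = -n^2 + 11*n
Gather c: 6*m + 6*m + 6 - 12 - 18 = 12*m - 24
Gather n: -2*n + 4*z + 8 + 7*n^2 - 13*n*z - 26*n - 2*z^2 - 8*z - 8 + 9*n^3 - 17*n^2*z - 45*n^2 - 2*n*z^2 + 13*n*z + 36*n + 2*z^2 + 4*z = 9*n^3 + n^2*(-17*z - 38) + n*(8 - 2*z^2)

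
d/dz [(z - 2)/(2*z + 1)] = 5/(2*z + 1)^2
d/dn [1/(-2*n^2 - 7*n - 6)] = (4*n + 7)/(2*n^2 + 7*n + 6)^2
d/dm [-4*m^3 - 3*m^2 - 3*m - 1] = -12*m^2 - 6*m - 3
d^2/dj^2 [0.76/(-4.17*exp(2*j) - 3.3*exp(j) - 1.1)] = (-0.76*(8.34*exp(j) + 3.3)*(16.68*exp(j) + 6.6)*exp(j) + (12.6768*exp(j) + 2.508)*(4.17*exp(2*j) + 3.3*exp(j) + 1.1))*exp(j)/(4.17*exp(2*j) + 3.3*exp(j) + 1.1)^3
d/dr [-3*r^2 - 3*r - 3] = -6*r - 3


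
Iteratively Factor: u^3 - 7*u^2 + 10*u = (u - 5)*(u^2 - 2*u) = u*(u - 5)*(u - 2)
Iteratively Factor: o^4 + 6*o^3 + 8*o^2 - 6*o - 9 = (o + 3)*(o^3 + 3*o^2 - o - 3) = (o + 3)^2*(o^2 - 1) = (o - 1)*(o + 3)^2*(o + 1)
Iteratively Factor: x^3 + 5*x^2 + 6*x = (x + 2)*(x^2 + 3*x) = x*(x + 2)*(x + 3)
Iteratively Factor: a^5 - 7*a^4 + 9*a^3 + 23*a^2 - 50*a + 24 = (a - 3)*(a^4 - 4*a^3 - 3*a^2 + 14*a - 8) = (a - 4)*(a - 3)*(a^3 - 3*a + 2) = (a - 4)*(a - 3)*(a - 1)*(a^2 + a - 2) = (a - 4)*(a - 3)*(a - 1)*(a + 2)*(a - 1)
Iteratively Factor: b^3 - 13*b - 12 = (b - 4)*(b^2 + 4*b + 3) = (b - 4)*(b + 1)*(b + 3)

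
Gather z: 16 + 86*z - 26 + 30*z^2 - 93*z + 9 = 30*z^2 - 7*z - 1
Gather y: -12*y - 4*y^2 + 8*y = -4*y^2 - 4*y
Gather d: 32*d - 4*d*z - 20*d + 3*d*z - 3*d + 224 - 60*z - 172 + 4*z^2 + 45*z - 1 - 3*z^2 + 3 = d*(9 - z) + z^2 - 15*z + 54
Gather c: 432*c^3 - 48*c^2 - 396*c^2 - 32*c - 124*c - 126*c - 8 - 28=432*c^3 - 444*c^2 - 282*c - 36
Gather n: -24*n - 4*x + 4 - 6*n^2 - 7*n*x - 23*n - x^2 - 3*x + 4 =-6*n^2 + n*(-7*x - 47) - x^2 - 7*x + 8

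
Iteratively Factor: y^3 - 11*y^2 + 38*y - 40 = (y - 2)*(y^2 - 9*y + 20) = (y - 5)*(y - 2)*(y - 4)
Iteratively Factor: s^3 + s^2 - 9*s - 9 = (s + 1)*(s^2 - 9) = (s + 1)*(s + 3)*(s - 3)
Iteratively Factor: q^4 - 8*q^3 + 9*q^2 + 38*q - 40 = (q - 5)*(q^3 - 3*q^2 - 6*q + 8) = (q - 5)*(q - 1)*(q^2 - 2*q - 8) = (q - 5)*(q - 1)*(q + 2)*(q - 4)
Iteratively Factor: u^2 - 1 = (u - 1)*(u + 1)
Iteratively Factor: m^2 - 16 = (m - 4)*(m + 4)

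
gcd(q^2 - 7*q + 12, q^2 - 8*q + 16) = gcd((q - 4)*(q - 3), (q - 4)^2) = q - 4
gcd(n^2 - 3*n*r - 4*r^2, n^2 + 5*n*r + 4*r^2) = n + r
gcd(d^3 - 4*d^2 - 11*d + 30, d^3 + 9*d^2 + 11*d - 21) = d + 3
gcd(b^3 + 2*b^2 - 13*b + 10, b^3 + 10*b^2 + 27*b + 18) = 1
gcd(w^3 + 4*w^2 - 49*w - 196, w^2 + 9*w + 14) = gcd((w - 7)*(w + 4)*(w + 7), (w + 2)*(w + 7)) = w + 7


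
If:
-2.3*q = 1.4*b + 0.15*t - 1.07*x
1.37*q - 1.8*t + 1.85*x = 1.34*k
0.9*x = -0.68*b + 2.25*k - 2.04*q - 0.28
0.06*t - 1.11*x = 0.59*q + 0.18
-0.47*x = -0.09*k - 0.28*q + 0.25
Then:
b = -0.76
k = 0.05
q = 0.31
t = -0.14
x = -0.34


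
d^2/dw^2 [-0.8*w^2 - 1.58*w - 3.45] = -1.60000000000000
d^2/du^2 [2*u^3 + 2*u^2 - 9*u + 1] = 12*u + 4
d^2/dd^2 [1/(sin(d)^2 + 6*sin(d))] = 2*(-2*sin(d) - 9 - 15/sin(d) + 18/sin(d)^2 + 36/sin(d)^3)/(sin(d) + 6)^3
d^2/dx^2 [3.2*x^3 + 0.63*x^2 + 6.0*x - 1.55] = 19.2*x + 1.26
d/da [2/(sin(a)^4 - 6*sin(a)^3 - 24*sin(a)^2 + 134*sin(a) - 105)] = 4*(-2*sin(a)^3 + 9*sin(a)^2 + 24*sin(a) - 67)*cos(a)/((sin(a) - 7)^2*(sin(a) - 3)^2*(sin(a) - 1)^2*(sin(a) + 5)^2)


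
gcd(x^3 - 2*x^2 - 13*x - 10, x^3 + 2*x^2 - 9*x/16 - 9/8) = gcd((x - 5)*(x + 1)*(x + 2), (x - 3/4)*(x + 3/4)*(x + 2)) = x + 2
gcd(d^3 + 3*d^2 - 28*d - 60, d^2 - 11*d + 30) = d - 5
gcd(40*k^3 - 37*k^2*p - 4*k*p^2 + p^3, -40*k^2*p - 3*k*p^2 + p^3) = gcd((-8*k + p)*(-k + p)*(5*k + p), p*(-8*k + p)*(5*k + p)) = -40*k^2 - 3*k*p + p^2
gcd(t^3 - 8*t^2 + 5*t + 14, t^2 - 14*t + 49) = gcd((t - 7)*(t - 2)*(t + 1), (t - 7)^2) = t - 7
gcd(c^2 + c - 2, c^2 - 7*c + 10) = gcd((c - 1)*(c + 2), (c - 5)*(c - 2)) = 1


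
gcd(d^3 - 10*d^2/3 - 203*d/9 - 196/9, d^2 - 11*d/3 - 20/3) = d + 4/3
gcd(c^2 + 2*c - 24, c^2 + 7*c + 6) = c + 6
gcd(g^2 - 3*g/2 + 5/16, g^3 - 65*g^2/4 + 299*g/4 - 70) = g - 5/4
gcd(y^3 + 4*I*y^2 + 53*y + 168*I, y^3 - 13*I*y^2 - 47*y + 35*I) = y - 7*I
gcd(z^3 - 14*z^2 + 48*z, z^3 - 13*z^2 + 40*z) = z^2 - 8*z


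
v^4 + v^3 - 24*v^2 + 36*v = v*(v - 3)*(v - 2)*(v + 6)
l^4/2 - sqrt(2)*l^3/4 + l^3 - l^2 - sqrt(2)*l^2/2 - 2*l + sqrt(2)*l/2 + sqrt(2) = (l/2 + sqrt(2)/2)*(l + 2)*(l - sqrt(2))*(l - sqrt(2)/2)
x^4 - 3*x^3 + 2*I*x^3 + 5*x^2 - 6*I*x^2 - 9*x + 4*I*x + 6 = (x - 2)*(x - 1)*(x - I)*(x + 3*I)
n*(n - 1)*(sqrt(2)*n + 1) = sqrt(2)*n^3 - sqrt(2)*n^2 + n^2 - n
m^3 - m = m*(m - 1)*(m + 1)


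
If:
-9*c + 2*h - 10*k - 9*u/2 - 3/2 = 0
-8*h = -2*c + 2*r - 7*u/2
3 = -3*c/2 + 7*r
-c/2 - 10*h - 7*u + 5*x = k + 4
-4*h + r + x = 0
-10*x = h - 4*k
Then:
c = 38485/11316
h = 265/11316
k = -30025/11316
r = 8731/7544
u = -2317/1886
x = -24073/22632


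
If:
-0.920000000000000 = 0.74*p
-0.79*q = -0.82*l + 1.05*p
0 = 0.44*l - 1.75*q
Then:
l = -2.10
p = -1.24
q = -0.53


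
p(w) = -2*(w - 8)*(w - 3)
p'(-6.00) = 46.00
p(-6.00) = -252.00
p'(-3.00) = 34.00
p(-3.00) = -132.00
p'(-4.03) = 38.12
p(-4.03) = -169.14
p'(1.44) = 16.24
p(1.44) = -20.47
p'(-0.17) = 22.68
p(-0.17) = -51.80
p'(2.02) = 13.92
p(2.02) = -11.72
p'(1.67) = 15.32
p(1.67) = -16.84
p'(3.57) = 7.72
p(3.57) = 5.05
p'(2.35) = 12.60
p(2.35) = -7.34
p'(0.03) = 21.88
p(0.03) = -47.34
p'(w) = 22 - 4*w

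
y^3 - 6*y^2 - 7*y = y*(y - 7)*(y + 1)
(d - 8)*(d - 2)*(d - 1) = d^3 - 11*d^2 + 26*d - 16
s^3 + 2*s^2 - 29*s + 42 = (s - 3)*(s - 2)*(s + 7)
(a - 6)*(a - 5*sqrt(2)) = a^2 - 5*sqrt(2)*a - 6*a + 30*sqrt(2)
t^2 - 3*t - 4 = (t - 4)*(t + 1)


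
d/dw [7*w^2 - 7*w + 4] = 14*w - 7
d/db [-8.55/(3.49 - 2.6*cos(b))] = 22.23*sin(b)/(2.6*cos(b) - 3.49)^2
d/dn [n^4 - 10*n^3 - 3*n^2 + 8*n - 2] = 4*n^3 - 30*n^2 - 6*n + 8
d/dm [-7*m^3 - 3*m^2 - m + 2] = -21*m^2 - 6*m - 1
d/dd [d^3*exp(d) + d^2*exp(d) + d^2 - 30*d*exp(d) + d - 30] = d^3*exp(d) + 4*d^2*exp(d) - 28*d*exp(d) + 2*d - 30*exp(d) + 1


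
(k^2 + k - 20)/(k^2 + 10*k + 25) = (k - 4)/(k + 5)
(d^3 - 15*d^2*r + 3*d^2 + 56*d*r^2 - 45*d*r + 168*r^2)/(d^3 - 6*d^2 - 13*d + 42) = (d^2 - 15*d*r + 56*r^2)/(d^2 - 9*d + 14)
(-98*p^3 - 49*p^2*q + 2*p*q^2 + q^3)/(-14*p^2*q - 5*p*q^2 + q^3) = (7*p + q)/q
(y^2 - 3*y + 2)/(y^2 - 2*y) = (y - 1)/y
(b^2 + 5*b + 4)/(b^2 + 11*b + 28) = (b + 1)/(b + 7)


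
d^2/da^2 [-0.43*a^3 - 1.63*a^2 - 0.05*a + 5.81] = -2.58*a - 3.26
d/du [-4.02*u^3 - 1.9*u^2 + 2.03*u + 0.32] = -12.06*u^2 - 3.8*u + 2.03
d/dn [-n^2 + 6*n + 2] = 6 - 2*n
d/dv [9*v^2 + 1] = 18*v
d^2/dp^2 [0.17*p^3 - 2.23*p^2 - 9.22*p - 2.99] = 1.02*p - 4.46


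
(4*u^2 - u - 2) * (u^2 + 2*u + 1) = 4*u^4 + 7*u^3 - 5*u - 2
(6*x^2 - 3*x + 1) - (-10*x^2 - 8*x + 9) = 16*x^2 + 5*x - 8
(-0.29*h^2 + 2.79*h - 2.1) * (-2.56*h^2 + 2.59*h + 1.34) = 0.7424*h^4 - 7.8935*h^3 + 12.2135*h^2 - 1.7004*h - 2.814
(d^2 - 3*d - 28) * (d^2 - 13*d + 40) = d^4 - 16*d^3 + 51*d^2 + 244*d - 1120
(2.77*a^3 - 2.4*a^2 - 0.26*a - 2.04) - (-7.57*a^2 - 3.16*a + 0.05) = 2.77*a^3 + 5.17*a^2 + 2.9*a - 2.09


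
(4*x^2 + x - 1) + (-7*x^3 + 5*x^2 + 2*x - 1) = -7*x^3 + 9*x^2 + 3*x - 2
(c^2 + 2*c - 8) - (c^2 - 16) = 2*c + 8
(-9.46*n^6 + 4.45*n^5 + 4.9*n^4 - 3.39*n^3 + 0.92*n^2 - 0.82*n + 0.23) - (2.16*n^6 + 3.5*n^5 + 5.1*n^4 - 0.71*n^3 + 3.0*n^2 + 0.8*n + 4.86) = -11.62*n^6 + 0.95*n^5 - 0.199999999999999*n^4 - 2.68*n^3 - 2.08*n^2 - 1.62*n - 4.63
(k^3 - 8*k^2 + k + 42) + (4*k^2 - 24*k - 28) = k^3 - 4*k^2 - 23*k + 14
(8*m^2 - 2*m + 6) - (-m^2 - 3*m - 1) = 9*m^2 + m + 7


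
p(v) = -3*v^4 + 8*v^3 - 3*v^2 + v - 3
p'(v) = -12*v^3 + 24*v^2 - 6*v + 1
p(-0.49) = -5.32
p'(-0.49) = 11.11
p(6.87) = -4226.42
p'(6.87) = -2798.41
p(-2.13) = -157.80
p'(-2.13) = 238.63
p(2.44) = -8.54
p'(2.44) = -45.08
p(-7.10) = -10648.12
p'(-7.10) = 5548.37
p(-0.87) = -13.13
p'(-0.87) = 32.29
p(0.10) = -2.92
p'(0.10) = 0.63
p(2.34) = -4.53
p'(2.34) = -35.38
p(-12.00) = -76479.00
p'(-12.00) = 24265.00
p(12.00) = -48807.00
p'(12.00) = -17351.00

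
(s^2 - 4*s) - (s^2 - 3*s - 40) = 40 - s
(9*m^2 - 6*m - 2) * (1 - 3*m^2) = -27*m^4 + 18*m^3 + 15*m^2 - 6*m - 2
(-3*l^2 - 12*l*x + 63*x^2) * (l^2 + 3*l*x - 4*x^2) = -3*l^4 - 21*l^3*x + 39*l^2*x^2 + 237*l*x^3 - 252*x^4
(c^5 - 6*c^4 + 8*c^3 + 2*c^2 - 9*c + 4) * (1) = c^5 - 6*c^4 + 8*c^3 + 2*c^2 - 9*c + 4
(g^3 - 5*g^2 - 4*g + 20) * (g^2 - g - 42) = g^5 - 6*g^4 - 41*g^3 + 234*g^2 + 148*g - 840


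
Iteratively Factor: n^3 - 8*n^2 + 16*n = (n - 4)*(n^2 - 4*n) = n*(n - 4)*(n - 4)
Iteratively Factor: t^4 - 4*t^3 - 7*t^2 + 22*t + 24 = (t + 1)*(t^3 - 5*t^2 - 2*t + 24) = (t - 4)*(t + 1)*(t^2 - t - 6) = (t - 4)*(t + 1)*(t + 2)*(t - 3)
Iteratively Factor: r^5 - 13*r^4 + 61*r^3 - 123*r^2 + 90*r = (r - 3)*(r^4 - 10*r^3 + 31*r^2 - 30*r) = (r - 5)*(r - 3)*(r^3 - 5*r^2 + 6*r) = r*(r - 5)*(r - 3)*(r^2 - 5*r + 6) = r*(r - 5)*(r - 3)*(r - 2)*(r - 3)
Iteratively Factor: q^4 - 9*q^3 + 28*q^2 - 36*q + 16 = (q - 2)*(q^3 - 7*q^2 + 14*q - 8) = (q - 4)*(q - 2)*(q^2 - 3*q + 2) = (q - 4)*(q - 2)^2*(q - 1)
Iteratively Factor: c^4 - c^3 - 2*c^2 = (c - 2)*(c^3 + c^2) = c*(c - 2)*(c^2 + c) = c*(c - 2)*(c + 1)*(c)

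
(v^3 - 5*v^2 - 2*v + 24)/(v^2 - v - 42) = (-v^3 + 5*v^2 + 2*v - 24)/(-v^2 + v + 42)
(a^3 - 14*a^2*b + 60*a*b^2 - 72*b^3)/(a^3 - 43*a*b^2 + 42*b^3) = (a^2 - 8*a*b + 12*b^2)/(a^2 + 6*a*b - 7*b^2)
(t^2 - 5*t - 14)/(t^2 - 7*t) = (t + 2)/t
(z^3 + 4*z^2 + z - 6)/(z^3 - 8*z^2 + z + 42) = (z^2 + 2*z - 3)/(z^2 - 10*z + 21)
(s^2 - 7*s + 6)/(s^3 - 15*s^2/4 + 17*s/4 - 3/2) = 4*(s - 6)/(4*s^2 - 11*s + 6)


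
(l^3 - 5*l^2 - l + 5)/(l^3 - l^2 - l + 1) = (l - 5)/(l - 1)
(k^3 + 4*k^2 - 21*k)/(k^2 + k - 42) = k*(k - 3)/(k - 6)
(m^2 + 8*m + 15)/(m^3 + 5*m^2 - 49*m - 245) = (m + 3)/(m^2 - 49)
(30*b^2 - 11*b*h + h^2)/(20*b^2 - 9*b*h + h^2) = (6*b - h)/(4*b - h)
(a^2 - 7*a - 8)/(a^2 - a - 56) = (a + 1)/(a + 7)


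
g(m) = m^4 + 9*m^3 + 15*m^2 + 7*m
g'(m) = 4*m^3 + 27*m^2 + 30*m + 7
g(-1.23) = -0.38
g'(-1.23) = 3.50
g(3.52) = 756.55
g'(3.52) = 621.60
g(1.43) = 71.18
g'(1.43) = 116.81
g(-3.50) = -76.56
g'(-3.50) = 61.25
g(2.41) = 263.70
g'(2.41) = 292.11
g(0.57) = 10.64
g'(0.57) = 33.61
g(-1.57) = -2.77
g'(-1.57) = 10.97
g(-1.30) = -0.67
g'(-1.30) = 4.84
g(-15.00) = 23520.00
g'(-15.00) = -7868.00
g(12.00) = 38532.00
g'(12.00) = 11167.00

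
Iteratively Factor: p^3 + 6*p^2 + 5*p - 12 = (p + 4)*(p^2 + 2*p - 3) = (p - 1)*(p + 4)*(p + 3)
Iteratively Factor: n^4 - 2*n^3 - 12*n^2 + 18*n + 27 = (n + 3)*(n^3 - 5*n^2 + 3*n + 9) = (n - 3)*(n + 3)*(n^2 - 2*n - 3) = (n - 3)^2*(n + 3)*(n + 1)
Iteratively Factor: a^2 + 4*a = (a)*(a + 4)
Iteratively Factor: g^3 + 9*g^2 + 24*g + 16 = (g + 4)*(g^2 + 5*g + 4) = (g + 4)^2*(g + 1)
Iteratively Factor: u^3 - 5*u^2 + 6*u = (u)*(u^2 - 5*u + 6) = u*(u - 3)*(u - 2)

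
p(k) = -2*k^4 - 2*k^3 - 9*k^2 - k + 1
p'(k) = -8*k^3 - 6*k^2 - 18*k - 1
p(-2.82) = -149.38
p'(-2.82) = 181.45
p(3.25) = -389.10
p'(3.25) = -397.50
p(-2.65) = -120.96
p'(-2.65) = 153.44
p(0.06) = 0.91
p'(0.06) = -2.10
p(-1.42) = -18.13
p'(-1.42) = 35.37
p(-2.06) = -53.67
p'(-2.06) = 80.55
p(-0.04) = 1.03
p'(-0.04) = -0.29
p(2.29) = -127.51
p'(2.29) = -169.76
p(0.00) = 1.00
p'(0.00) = -1.00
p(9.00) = -15317.00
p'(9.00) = -6481.00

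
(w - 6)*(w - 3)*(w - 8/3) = w^3 - 35*w^2/3 + 42*w - 48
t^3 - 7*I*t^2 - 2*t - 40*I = (t - 5*I)*(t - 4*I)*(t + 2*I)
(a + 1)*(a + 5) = a^2 + 6*a + 5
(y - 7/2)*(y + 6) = y^2 + 5*y/2 - 21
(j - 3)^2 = j^2 - 6*j + 9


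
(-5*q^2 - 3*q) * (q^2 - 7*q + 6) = -5*q^4 + 32*q^3 - 9*q^2 - 18*q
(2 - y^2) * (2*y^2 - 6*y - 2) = -2*y^4 + 6*y^3 + 6*y^2 - 12*y - 4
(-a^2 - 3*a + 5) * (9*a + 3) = -9*a^3 - 30*a^2 + 36*a + 15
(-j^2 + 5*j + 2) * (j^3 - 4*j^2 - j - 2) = -j^5 + 9*j^4 - 17*j^3 - 11*j^2 - 12*j - 4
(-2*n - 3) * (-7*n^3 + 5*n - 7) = 14*n^4 + 21*n^3 - 10*n^2 - n + 21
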